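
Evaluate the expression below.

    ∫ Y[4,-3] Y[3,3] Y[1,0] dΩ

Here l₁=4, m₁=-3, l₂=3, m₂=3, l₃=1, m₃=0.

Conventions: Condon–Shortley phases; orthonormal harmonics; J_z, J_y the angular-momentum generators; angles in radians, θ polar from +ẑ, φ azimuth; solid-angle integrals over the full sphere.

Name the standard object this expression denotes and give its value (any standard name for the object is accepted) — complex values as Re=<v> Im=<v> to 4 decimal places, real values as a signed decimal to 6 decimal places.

This is a Gaunt coefficient — the integral of a triple product of spherical harmonics over the sphere.
Checks pass: Σm=0; 8 even; l₃=1∈[1,7].
(2·4+1)(2·3+1)(2·1+1) = 189
Δ: 6! 2! 0! / 9! → 1/252
sum: t=3:−1/36 = -1/36
3j²(4 3 1; 0 0 0) = Δ·Π!·Σ² = 4/63  (sign +1)
sum: t=6:+1/720 = 1/720
3j²(4 3 1; -3 3 0) = Δ·Π!·Σ² = 1/36  (sign -1)
combine: 4πI² = 189·4/63·1/36 = 1/3
take √, sign -1: I = -0.16286750

Gaunt coefficient, -0.162868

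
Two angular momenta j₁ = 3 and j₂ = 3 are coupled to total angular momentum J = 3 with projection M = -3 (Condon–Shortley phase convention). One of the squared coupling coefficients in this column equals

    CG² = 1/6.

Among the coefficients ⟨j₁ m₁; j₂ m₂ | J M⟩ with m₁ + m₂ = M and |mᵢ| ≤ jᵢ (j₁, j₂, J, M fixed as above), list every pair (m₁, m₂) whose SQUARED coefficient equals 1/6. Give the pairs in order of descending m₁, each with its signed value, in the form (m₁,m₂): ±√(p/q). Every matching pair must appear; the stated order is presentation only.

Admissible pairs with m₁+m₂ = M = -3: (-3,0), (-2,-1), (-1,-2), (0,-3)
  (m₁,m₂)=(0,-3): CG² = 1/6, CG = +√(1/6)   ← matches the target
  (m₁,m₂)=(-1,-2): CG² = 1/3, CG = −√(1/3)
  (m₁,m₂)=(-2,-1): CG² = 1/3, CG = +√(1/3)
  (m₁,m₂)=(-3,0): CG² = 1/6, CG = −√(1/6)   ← matches the target
Pairs with CG² = 1/6: (0,-3): +√(1/6); (-3,0): −√(1/6)

(0,-3): +√(1/6); (-3,0): −√(1/6)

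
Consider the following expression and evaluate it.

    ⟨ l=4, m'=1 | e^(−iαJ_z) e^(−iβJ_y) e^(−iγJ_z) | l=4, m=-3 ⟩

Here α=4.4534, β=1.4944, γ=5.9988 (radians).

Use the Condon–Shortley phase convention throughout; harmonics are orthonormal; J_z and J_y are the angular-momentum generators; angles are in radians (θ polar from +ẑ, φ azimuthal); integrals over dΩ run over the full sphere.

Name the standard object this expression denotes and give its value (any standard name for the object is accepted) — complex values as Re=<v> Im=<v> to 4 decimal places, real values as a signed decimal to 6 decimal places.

This is a Wigner D-matrix element — the rotation-matrix element ⟨l m'| R(α,β,γ) |l m⟩ in the angular-momentum basis.
D^4_{1,-3}(4.4534,1.4944,5.9988) = e^{-i·1·4.4534}·d^4_{1,-3}(1.4944)·e^{-i·-3·5.9988}. Compute d first:
c=cos(1.494400/2)=0.733595, s=sin(1.494400/2)=0.679587; N=√[120·6·1·5040]=1904.940944
k∈{0,1} keeps every argument non-negative
  k=0: (−1)^4·1904.9409/(144)·0.7336^4·0.6796^4 = +0.817193
  k=1: (−1)^5·1904.9409/(240)·0.7336^2·0.6796^6 = -0.420779
d^4_{1,-3}(1.4944) = +0.817193 -0.420779 = +0.396414
Attach z-rotation phases: D = e^{-i(1)(4.4534)}·(+0.396414)·e^{-i(-3)(5.9988)} = +0.221920+0.328475i

Wigner D-matrix element, Re=0.2219 Im=0.3285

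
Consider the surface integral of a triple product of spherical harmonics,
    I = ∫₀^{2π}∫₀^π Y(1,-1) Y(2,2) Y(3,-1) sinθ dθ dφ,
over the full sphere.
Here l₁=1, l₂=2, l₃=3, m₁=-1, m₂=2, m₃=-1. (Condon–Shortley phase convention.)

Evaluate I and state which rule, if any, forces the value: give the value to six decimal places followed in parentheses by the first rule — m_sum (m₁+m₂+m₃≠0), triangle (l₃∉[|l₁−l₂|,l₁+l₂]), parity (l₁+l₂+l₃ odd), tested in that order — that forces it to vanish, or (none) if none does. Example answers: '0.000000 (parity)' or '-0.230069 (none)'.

-0.082589 (none)

m-sum 0 ✓  L=6 even ✓  1≤3≤3 ✓
Π(2lᵢ+1) = 3×5×7 = 105
triangle coeff Δ(1,2,3) = 1/105
Σ_t [0,0]: t=0:+1/4 = 1/4
(3j)²=3/35 [(1 2 3; 0 0 0)], sign=-1
Σ_t [0,0]: t=0:+1/48 = 1/48
(3j)²=1/105 [(1 2 3; -1 2 -1)], sign=+1
⇒ 4πI² = 3/35
I = (-1)√(3/35/(4π)) = -0.08258890
No selection rule forces the value: the integral is nonzero (none).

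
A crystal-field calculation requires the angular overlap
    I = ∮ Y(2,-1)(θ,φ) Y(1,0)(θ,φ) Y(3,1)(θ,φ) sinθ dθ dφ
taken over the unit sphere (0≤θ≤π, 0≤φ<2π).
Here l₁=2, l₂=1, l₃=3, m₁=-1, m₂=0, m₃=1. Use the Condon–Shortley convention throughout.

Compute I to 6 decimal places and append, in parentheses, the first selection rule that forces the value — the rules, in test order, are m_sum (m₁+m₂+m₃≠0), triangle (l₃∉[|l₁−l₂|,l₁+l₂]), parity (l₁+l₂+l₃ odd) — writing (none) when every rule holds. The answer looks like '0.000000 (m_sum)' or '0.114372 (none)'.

-0.233597 (none)

Checks pass: Σm=0; 6 even; l₃=3∈[1,3].
(2·2+1)(2·1+1)(2·3+1) = 105
Δ: 0! 4! 2! / 7! → 1/105
sum: t=0:+1/4 = 1/4
3j²(2 1 3; 0 0 0) = Δ·Π!·Σ² = 3/35  (sign -1)
sum: t=0:+1/6 = 1/6
3j²(2 1 3; -1 0 1) = Δ·Π!·Σ² = 8/105  (sign +1)
combine: 4πI² = 105·3/35·8/105 = 24/35
take √, sign -1: I = -0.23359668
No selection rule forces the value: the integral is nonzero (none).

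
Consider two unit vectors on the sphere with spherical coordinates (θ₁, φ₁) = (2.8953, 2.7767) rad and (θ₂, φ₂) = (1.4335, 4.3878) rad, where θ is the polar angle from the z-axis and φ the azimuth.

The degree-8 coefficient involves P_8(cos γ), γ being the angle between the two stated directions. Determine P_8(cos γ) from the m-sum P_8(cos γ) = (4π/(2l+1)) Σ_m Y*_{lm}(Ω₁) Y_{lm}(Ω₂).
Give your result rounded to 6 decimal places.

0.095169

Summing Y*_{l m}(θ₁,φ₁)·Y_{l m}(θ₂,φ₂) over m ∈ [−8, 8]; prefactor 4π/(2·8+1) = 0.739198:
  term(m=-8) = 0.00000 - 0.00000j   from Y*(Ω₁)=-0.00001 - 0.00000j, Y(Ω₂)=-0.40868 + 0.24769j
  term(m=-7) = -0.00001 - 0.00003j   from Y*(Ω₁)=-0.00009 - 0.00006j, Y(Ω₂)=0.20177 + 0.17041j
  term(m=-6) = 0.00026 - 0.00006j   from Y*(Ω₁)=-0.00060 - 0.00084j, Y(Ω₂)=-0.09408 + 0.23779j
  term(m=-5) = -0.00044 - 0.00213j   from Y*(Ω₁)=-0.00189 - 0.00731j, Y(Ω₂)=0.28824 + 0.01504j
  term(m=-4) = 0.00701 - 0.00114j   from Y*(Ω₁)=0.00452 - 0.04045j, Y(Ω₂)=0.04696 + 0.16808j
  term(m=-3) = -0.00567 - 0.04669j   from Y*(Ω₁)=0.07341 - 0.14236j, Y(Ω₂)=0.24282 - 0.16506j
  term(m=-2) = 0.05872 - 0.00474j   from Y*(Ω₁)=0.32180 - 0.28786j, Y(Ω₂)=0.10868 + 0.08248j
  term(m=-1) = -0.00789 - 0.19559j   from Y*(Ω₁)=0.62174 - 0.23750j, Y(Ω₂)=0.09380 - 0.27875j
  term(m=+0) = 0.02478 + 0.00000j   from Y*(Ω₁)=0.19829 + 0.00000j, Y(Ω₂)=0.12495 + 0.00000j
  term(m=+1) = -0.00789 + 0.19559j   from Y*(Ω₁)=-0.62174 - 0.23750j, Y(Ω₂)=-0.09380 - 0.27875j
  term(m=+2) = 0.05872 + 0.00474j   from Y*(Ω₁)=0.32180 + 0.28786j, Y(Ω₂)=0.10868 - 0.08248j
  term(m=+3) = -0.00567 + 0.04669j   from Y*(Ω₁)=-0.07341 - 0.14236j, Y(Ω₂)=-0.24282 - 0.16506j
  term(m=+4) = 0.00701 + 0.00114j   from Y*(Ω₁)=0.00452 + 0.04045j, Y(Ω₂)=0.04696 - 0.16808j
  term(m=+5) = -0.00044 + 0.00213j   from Y*(Ω₁)=0.00189 - 0.00731j, Y(Ω₂)=-0.28824 + 0.01504j
  term(m=+6) = 0.00026 + 0.00006j   from Y*(Ω₁)=-0.00060 + 0.00084j, Y(Ω₂)=-0.09408 - 0.23779j
  term(m=+7) = -0.00001 + 0.00003j   from Y*(Ω₁)=0.00009 - 0.00006j, Y(Ω₂)=-0.20177 + 0.17041j
  term(m=+8) = 0.00000 + 0.00000j   from Y*(Ω₁)=-0.00001 + 0.00000j, Y(Ω₂)=-0.40868 - 0.24769j
Accumulated sum 0.12875 - 0.00000j; after 4π/(2l+1) scaling, 0.09517 - 0.00000j ⇒ P_8 = 0.095169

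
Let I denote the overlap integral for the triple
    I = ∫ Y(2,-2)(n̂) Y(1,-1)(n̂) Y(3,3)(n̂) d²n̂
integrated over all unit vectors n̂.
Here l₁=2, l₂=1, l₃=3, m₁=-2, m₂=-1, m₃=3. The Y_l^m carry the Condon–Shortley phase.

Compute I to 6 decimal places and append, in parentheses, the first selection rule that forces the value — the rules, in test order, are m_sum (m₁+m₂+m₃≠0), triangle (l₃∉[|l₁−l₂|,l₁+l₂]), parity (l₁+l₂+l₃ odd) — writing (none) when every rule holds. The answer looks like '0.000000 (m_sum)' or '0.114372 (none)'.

-0.319865 (none)

m-sum 0 ✓  L=6 even ✓  1≤3≤3 ✓
Π(2lᵢ+1) = 5×3×7 = 105
triangle coeff Δ(2,1,3) = 1/105
Σ_t [0,0]: t=0:+1/4 = 1/4
(3j)²=3/35 [(2 1 3; 0 0 0)], sign=-1
Σ_t [0,0]: t=0:+1/48 = 1/48
(3j)²=1/7 [(2 1 3; -2 -1 3)], sign=+1
⇒ 4πI² = 9/7
I = (-1)√(9/7/(4π)) = -0.31986543
No selection rule forces the value: the integral is nonzero (none).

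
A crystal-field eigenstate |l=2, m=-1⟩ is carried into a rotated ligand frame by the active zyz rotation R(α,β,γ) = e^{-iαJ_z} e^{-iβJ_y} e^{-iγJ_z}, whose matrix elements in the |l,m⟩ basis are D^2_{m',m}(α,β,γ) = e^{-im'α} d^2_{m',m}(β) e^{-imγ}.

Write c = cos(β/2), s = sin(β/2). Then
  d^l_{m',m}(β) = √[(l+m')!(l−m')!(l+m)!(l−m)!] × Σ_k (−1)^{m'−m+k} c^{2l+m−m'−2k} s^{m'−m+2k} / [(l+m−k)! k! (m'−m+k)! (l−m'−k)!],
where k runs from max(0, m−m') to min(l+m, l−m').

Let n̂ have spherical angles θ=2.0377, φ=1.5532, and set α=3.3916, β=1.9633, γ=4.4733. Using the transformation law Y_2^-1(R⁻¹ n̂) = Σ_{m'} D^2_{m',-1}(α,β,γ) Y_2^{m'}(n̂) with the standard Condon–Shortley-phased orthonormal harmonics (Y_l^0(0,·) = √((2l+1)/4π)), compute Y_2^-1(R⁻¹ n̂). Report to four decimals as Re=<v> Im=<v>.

Re=-0.0255 Im=0.0247

Need the full column D^2_{m',-1} for m'=−2..2 at α=3.3916, β=1.9633, γ=4.4733.
cos(β/2)=0.555651, sin(β/2)=0.831415
d^2_{-2,-1}: single k=1 term ⇒ +0.285270;  D = +0.073592-0.275614i
d^2_{-1,-1}: k∈[0..1] ⇒ +0.095326 -0.640269 = -0.544943;  D = +0.005950-0.544911i
d^2_{0,-1}: k∈[0..1] ⇒ -0.349382 +0.782226 = +0.432843;  D = -0.102505-0.420531i
d^2_{1,-1}: k∈[0..1] ⇒ +0.640269 -0.477829 = +0.162440;  D = +0.076319+0.143395i
d^2_{2,-1}: single k=0 term ⇒ -0.638685;  D = +0.430234+0.472034i
Y_2^{m'}(θ=2.0377,φ=1.5532) and Σ D·Y over m':
  (+0.0736-0.2756i)·(-0.3078-0.0108i)  (+0.0059-0.5449i)·(-0.0055+0.3105i)  (-0.1025-0.4205i)·(-0.1237+0.0000i)  (+0.0763+0.1434i)·(+0.0055+0.3105i)  (+0.4302+0.4720i)·(-0.3078+0.0108i)
Y_2^-1(R⁻¹ n̂) = -0.025468+0.024720i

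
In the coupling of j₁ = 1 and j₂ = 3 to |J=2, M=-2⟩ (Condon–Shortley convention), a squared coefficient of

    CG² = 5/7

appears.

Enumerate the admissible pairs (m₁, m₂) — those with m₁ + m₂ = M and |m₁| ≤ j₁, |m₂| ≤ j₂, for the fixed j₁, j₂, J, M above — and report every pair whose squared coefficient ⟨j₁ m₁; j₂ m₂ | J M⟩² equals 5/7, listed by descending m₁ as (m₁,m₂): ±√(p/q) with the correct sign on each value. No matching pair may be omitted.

(1,-3): +√(5/7)

Admissible pairs with m₁+m₂ = M = -2: (-1,-1), (0,-2), (1,-3)
  (m₁,m₂)=(1,-3): CG² = 5/7, CG = +√(5/7)   ← matches the target
  (m₁,m₂)=(0,-2): CG² = 5/21, CG = −√(5/21)
  (m₁,m₂)=(-1,-1): CG² = 1/21, CG = +√(1/21)
Pairs with CG² = 5/7: (1,-3): +√(5/7)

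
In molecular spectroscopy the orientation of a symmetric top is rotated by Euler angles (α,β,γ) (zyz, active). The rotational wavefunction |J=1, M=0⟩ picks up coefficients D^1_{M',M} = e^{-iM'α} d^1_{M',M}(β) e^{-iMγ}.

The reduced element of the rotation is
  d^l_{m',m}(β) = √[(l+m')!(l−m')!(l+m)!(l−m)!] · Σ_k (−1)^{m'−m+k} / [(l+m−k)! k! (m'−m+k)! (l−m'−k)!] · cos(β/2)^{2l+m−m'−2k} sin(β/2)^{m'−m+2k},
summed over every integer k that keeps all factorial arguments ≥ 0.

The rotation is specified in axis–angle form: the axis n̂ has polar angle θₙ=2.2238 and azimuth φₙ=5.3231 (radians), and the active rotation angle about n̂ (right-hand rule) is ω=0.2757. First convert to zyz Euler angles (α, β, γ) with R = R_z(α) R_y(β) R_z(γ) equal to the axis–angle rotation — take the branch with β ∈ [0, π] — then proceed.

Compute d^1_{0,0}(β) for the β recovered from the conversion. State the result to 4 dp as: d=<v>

Axis–angle → zyz. n̂ = (sinθₙcosφₙ, sinθₙsinφₙ, cosθₙ) = (+0.455470, -0.650692, -0.607575), ω = 0.2757.
R = I cosω + sinω [n̂]ₓ + (1−cosω) n̂n̂ᵀ gives
  R = [+0.970069, +0.154202, -0.187583; -0.176587, +0.978225, -0.109058; +0.166681, +0.138918, +0.976176]
β = atan2(√(R₁₃²+R₂₃²), R₃₃) = 0.218721; α = atan2(R₂₃, R₁₃) mod 2π = 3.668214; γ = atan2(R₃₂, −R₃₁) mod 2π = 2.446792
d^1_{0,0}(β=0.2187) via the finite sum:
Half-angle: c=0.994026, s=0.109143. N=√(1·1·1·1)=1.000000
k: max(0,(0)−(0))=0 … min(1+(0),1−(0))=1
  k=0: (−1)^0·1.0000/(1)·0.9940^2·0.1091^0 = +0.988088
  k=1: (−1)^1·1.0000/(1)·0.9940^0·0.1091^2 = -0.011912
d^1_{0,0}(0.2187) = +0.988088 -0.011912 = +0.976176

d=0.9762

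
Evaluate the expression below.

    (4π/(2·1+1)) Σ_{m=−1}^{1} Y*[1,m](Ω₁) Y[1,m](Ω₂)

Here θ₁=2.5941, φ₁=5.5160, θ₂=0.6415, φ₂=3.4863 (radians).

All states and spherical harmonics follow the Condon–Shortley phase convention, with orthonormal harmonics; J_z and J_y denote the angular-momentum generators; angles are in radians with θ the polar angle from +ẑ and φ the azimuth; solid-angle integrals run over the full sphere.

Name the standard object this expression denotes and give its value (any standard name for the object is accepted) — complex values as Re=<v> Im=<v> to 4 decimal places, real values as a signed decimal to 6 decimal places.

Legendre polynomial (addition theorem), -0.822071

This sum is the spherical-harmonic addition theorem: it equals the Legendre polynomial P_l(cos γ) of the angle γ between the two directions.
Expand P_1 via completeness: Σ_{m} conj(Y_{1,m}) at Ω₁ times Y_{1,m} at Ω₂ —
  m=-1: Y*=(0.129465, -0.124833)  Y=(-0.194581, 0.069863)  product (-0.016470, 0.033335)
  m=+0: Y*=(-0.417185, -0.000000)  Y=(0.391468, 0.000000)  product (-0.163314, -0.000000)
  m=+1: Y*=(-0.129465, -0.124833)  Y=(0.194581, 0.069863)  product (-0.016470, -0.033335)
Accumulated sum (-0.196255, 0.000000); after 4π/(2l+1) scaling, (-0.822071, 0.000000) ⇒ P_1 = -0.822071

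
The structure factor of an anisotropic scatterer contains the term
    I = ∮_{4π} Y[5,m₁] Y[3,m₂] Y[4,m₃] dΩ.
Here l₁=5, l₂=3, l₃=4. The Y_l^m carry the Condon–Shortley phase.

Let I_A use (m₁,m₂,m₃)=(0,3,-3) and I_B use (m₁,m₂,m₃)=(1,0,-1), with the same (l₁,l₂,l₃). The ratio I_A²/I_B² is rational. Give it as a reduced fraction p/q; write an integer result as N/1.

l's match ⇒ only the (l;m) 3-j factors differ between A and B.
A: triangle coeff Δ(5,3,4) = 1/180180; Σ_t [4,4]: t=4:+1/5760 = 1/5760; (3j)²=5/572 [(5 3 4; 0 3 -3)], sign=-1
B: triangle coeff Δ(5,3,4) = 1/180180; Σ_t [1,3]: t=1:−1/432 t=2:+1/192 t=3:−1/1440 = 19/8640; (3j)²=361/30030 [(5 3 4; 1 0 -1)], sign=-1
I_A²/I_B² = (5/572)/(361/30030) = 525/722

525/722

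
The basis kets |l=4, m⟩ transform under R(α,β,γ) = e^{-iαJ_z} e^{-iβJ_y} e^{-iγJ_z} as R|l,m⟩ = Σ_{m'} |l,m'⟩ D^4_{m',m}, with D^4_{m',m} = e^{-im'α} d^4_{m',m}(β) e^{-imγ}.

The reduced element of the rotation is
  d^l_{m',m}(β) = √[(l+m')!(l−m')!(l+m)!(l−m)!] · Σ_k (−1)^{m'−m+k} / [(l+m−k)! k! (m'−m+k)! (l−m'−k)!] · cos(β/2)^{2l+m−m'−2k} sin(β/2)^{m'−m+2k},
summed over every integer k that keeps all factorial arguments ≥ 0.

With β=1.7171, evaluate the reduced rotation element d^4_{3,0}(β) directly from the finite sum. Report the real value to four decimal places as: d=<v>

d^4_{3,0}(β=1.7171) via the finite sum:
With c≡cos(β/2)=0.653536 and s≡sin(β/2)=0.756896, N=[5040·1·24·24]^{1/2}=1703.830978
k∈{0,1} keeps every argument non-negative
  k=0: (−1)^3·1703.8310/(144)·0.6535^5·0.7569^3 = -0.611672
  k=1: (−1)^4·1703.8310/(144)·0.6535^3·0.7569^5 = +0.820450
d^4_{3,0}(1.7171) = -0.611672 +0.820450 = +0.208778

d=0.2088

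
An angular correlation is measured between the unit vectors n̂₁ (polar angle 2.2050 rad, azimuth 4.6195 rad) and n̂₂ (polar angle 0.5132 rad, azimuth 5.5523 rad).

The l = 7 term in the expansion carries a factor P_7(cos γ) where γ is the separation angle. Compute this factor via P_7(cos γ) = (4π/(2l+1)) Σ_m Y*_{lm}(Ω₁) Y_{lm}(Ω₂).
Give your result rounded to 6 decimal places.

Addition theorem: P_7(cos γ) = (4π/15) Σ_m Y*_{lm}(Ω₁) Y_{lm}(Ω₂), m = −7…7:
  [-7]  conj(Y_{7,-7})(Ω₁) = (0.066626, 0.087602) ; Y_{7,-7}(Ω₂) = (0.001351, -0.003162) ; Δ = (0.000367, -0.000092)
  [-6]  conj(Y_{7,-6})(Ω₁) = (0.257073, -0.160219) ; Y_{7,-6}(Ω₂) = (-0.007335, -0.021619) ; Δ = (-0.005349, -0.004383)
  [-5]  conj(Y_{7,-5})(Ω₁) = (-0.198704, -0.396618) ; Y_{7,-5}(Ω₂) = (-0.080870, -0.045537) ; Δ = (-0.001991, 0.041123)
  [-4]  conj(Y_{7,-4})(Ω₁) = (-0.266874, 0.103989) ; Y_{7,-4}(Ω₂) = (-0.249028, 0.055178) ; Δ = (0.060721, -0.040622)
  [-3]  conj(Y_{7,-3})(Ω₁) = (-0.040482, -0.141491) ; Y_{7,-3}(Ω₂) = (-0.269080, 0.375432) ; Δ = (0.064013, 0.022874)
  [-2]  conj(Y_{7,-2})(Ω₁) = (-0.354336, 0.066596) ; Y_{7,-2}(Ω₂) = (0.049637, 0.453473) ; Δ = (-0.047788, -0.157376)
  [-1]  conj(Y_{7,-1})(Ω₁) = (0.000255, 0.002734) ; Y_{7,-1}(Ω₂) = (-0.002870, -0.002573) ; Δ = (0.000006, -0.000009)
  [+0]  conj(Y_{7,0})(Ω₁) = (-0.353503, -0.000000) ; Y_{7,0}(Ω₂) = (-0.449789, 0.000000) ; Δ = (0.159002, 0.000000)
  [+1]  conj(Y_{7,1})(Ω₁) = (-0.000255, 0.002734) ; Y_{7,1}(Ω₂) = (0.002870, -0.002573) ; Δ = (0.000006, 0.000009)
  [+2]  conj(Y_{7,2})(Ω₁) = (-0.354336, -0.066596) ; Y_{7,2}(Ω₂) = (0.049637, -0.453473) ; Δ = (-0.047788, 0.157376)
  [+3]  conj(Y_{7,3})(Ω₁) = (0.040482, -0.141491) ; Y_{7,3}(Ω₂) = (0.269080, 0.375432) ; Δ = (0.064013, -0.022874)
  [+4]  conj(Y_{7,4})(Ω₁) = (-0.266874, -0.103989) ; Y_{7,4}(Ω₂) = (-0.249028, -0.055178) ; Δ = (0.060721, 0.040622)
  [+5]  conj(Y_{7,5})(Ω₁) = (0.198704, -0.396618) ; Y_{7,5}(Ω₂) = (0.080870, -0.045537) ; Δ = (-0.001991, -0.041123)
  [+6]  conj(Y_{7,6})(Ω₁) = (0.257073, 0.160219) ; Y_{7,6}(Ω₂) = (-0.007335, 0.021619) ; Δ = (-0.005349, 0.004383)
  [+7]  conj(Y_{7,7})(Ω₁) = (-0.066626, 0.087602) ; Y_{7,7}(Ω₂) = (-0.001351, -0.003162) ; Δ = (0.000367, 0.000092)
Σ over m = (0.298961, -0.000000); ×(4π/15) → (0.250457, -0.000000). Real part: 0.250457

0.250457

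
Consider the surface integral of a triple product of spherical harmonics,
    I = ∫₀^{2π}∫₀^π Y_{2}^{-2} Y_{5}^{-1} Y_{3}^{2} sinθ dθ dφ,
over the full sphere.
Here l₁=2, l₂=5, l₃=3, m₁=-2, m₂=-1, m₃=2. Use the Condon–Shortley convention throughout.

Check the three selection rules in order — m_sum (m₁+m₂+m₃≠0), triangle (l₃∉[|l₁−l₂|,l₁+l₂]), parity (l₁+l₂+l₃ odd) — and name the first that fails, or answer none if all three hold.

m₁+m₂+m₃ = -2 − 1 + 2 = -1  ✗
triangle: |2−5|=3 ≤ l₃=3 ≤ 2+5=7
parity: l₁+l₂+l₃ = 10 is even

m_sum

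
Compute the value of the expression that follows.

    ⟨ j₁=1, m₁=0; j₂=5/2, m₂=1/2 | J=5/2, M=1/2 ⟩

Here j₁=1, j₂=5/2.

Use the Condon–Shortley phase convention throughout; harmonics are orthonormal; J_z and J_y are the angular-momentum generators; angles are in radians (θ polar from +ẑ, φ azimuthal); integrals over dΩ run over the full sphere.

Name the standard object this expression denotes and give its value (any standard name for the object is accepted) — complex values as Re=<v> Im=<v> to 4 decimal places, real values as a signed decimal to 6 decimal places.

This is a Clebsch–Gordan (vector-coupling) coefficient.
triangle: 1!*1!*4!/7! = 24/5040
(j±m)!: 1!*1!*3!*2!*3!*2! = 144
prefactor² = (2J+1)*Δ*N² = 144/35
  k=0: +1/(0!*1!*1!*3!*0!*1!) = 1/6
  k=1: −1/(1!*0!*0!*2!*1!*2!) = -1/4
Σ = -1/12  ⇒  CG² = 144/35*(-1/12)² = 1/35
CG = −√(1/35) = -0.169031

Clebsch–Gordan coefficient, −√(1/35) ≈ -0.169031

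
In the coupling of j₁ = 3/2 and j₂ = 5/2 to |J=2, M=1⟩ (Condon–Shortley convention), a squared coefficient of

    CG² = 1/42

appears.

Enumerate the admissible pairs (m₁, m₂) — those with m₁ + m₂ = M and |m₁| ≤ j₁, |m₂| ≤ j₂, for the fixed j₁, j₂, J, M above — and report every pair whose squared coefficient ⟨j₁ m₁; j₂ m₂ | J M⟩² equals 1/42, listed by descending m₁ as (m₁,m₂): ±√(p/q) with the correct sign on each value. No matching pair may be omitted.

Admissible pairs with m₁+m₂ = M = 1: (-3/2,5/2), (-1/2,3/2), (1/2,1/2), (3/2,-1/2)
  (m₁,m₂)=(3/2,-1/2): CG² = 9/28, CG = +√(9/28)
  (m₁,m₂)=(1/2,1/2): CG² = 25/84, CG = −√(25/84)
  (m₁,m₂)=(-1/2,3/2): CG² = 1/42, CG = +√(1/42)   ← matches the target
  (m₁,m₂)=(-3/2,5/2): CG² = 5/14, CG = +√(5/14)
Pairs with CG² = 1/42: (-1/2,3/2): +√(1/42)

(-1/2,3/2): +√(1/42)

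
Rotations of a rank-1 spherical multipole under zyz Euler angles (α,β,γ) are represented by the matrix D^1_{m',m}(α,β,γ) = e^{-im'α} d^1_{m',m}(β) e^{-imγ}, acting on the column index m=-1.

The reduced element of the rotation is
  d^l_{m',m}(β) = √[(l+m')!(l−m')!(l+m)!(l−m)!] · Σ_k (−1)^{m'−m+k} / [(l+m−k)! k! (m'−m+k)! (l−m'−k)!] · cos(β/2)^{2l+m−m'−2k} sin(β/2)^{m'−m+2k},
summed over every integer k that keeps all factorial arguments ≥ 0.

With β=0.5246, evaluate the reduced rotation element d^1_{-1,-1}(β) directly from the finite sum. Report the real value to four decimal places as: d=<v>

d=0.9328

d^1_{-1,-1}(β=0.5246) via the finite sum:
Half-angle: c=0.965796, s=0.259303. N=√(1·2·1·2)=2.000000
k: max(0,(-1)−(-1))=0 … min(1+(-1),1−(-1))=0
  k=0: (−1)^0·2.0000/(2)·0.9658^2·0.2593^0 = +0.932762
d^1_{-1,-1}(0.5246) = +0.932762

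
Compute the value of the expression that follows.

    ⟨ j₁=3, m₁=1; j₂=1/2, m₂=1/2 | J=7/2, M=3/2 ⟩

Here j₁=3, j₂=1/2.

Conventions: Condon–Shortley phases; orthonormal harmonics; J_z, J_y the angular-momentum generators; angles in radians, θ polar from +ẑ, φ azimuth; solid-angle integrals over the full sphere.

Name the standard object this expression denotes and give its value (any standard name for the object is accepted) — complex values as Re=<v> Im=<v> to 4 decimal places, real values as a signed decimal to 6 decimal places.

Clebsch–Gordan coefficient, +√(5/7) ≈ +0.845154

This is a Clebsch–Gordan (vector-coupling) coefficient.
triangle: 0!·6!·1!/8! = 720/40320
(j±m)!: 4!·2!·1!·0!·5!·2! = 11520
prefactor² = (2J+1)·Δ·N² = 11520/7
  k=0: +1/(0!·0!·2!·1!·4!·0!) = 1/48
Σ = 1/48  ⇒  CG² = 11520/7·(1/48)² = 5/7
CG = +√(5/7) = +0.845154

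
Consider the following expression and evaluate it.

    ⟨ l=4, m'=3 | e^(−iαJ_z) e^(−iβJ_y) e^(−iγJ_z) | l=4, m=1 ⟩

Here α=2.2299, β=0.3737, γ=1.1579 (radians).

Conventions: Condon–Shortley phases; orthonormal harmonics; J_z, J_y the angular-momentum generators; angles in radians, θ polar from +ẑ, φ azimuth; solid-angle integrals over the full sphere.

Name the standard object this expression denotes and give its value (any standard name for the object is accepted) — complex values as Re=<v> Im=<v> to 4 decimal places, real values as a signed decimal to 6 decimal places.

Wigner D-matrix element, Re=0.0015 Im=-0.2318

This is a Wigner D-matrix element — the rotation-matrix element ⟨l m'| R(α,β,γ) |l m⟩ in the angular-momentum basis.
First d^4_{3,1}(β=0.3737), then the phase factors e^{-i(3)α} and e^{-i(1)γ}:
With c≡cos(β/2)=0.982594 and s≡sin(β/2)=0.185765, N=[5040·1·120·6]^{1/2}=1904.940944
The bounds max(0,m−m')=0 and min(l+m,l−m')=1 give 2 terms
  k=0: (−1)^2·1904.9409/(240)·0.9826^6·0.1858^2 = +0.246514
  k=1: (−1)^3·1904.9409/(144)·0.9826^4·0.1858^4 = -0.014685
d^4_{3,1}(0.3737) = +0.246514 -0.014685 = +0.231829
D = (+0.918505-0.395410i)·(+0.231829)·(+0.401264-0.915962i) = +0.001479-0.231825i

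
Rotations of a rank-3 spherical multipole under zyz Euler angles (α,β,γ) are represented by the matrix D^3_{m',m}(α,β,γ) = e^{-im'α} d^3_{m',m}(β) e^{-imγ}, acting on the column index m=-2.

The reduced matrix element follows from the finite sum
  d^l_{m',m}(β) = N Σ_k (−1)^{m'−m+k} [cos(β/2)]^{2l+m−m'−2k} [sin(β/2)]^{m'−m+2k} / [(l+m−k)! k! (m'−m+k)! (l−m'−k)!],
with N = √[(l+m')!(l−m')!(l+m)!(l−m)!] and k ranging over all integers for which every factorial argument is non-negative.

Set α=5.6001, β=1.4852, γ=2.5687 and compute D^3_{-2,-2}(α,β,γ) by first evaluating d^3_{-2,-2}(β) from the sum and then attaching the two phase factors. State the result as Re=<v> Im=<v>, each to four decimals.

Split into d^3_{-2,-2}(β=1.4852) × two z-phases.
c=cos(1.485200/2)=0.736713, s=sin(1.485200/2)=0.676206; N=√[1·120·1·120]=120.000000
k: max(0,(-2)−(-2))=0 … min(3+(-2),3−(-2))=1
  k=0: (−1)^0·120.0000/(120)·0.7367^6·0.6762^0 = +0.159878
  k=1: (−1)^1·120.0000/(24)·0.7367^4·0.6762^2 = -0.673474
d^3_{-2,-2}(1.4852) = +0.159878 -0.673474 = -0.513595
Phases: e^{-i·(-2)·5.6001}=+0.203201-0.979137i, e^{-i·(-2)·2.5687}=+0.412331-0.911034i ⇒ D=+0.415109+0.302431i

Re=0.4151 Im=0.3024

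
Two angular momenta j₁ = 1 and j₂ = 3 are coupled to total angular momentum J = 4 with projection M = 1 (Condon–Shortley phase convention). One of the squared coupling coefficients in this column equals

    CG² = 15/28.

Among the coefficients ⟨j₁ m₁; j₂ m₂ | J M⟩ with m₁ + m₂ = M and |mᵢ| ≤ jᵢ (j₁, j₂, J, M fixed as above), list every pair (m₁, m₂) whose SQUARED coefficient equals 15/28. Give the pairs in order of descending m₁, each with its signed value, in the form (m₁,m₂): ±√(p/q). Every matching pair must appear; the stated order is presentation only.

(0,1): +√(15/28)

Admissible pairs with m₁+m₂ = M = 1: (-1,2), (0,1), (1,0)
  (m₁,m₂)=(1,0): CG² = 5/14, CG = +√(5/14)
  (m₁,m₂)=(0,1): CG² = 15/28, CG = +√(15/28)   ← matches the target
  (m₁,m₂)=(-1,2): CG² = 3/28, CG = +√(3/28)
Pairs with CG² = 15/28: (0,1): +√(15/28)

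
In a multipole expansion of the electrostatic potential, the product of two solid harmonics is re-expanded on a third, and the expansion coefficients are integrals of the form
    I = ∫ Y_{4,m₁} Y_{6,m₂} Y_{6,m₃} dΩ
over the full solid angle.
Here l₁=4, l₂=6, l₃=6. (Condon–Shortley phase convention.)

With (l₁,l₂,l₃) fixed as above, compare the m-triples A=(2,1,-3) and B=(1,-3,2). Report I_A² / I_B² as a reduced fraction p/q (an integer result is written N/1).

l's match ⇒ only the (l;m) 3-j factors differ between A and B.
A: triangle coeff Δ(4,6,6) = 1/15315300; Σ_t [0,2]: t=0:+1/483840 t=1:−1/51840 t=2:+1/69120 = -1/362880; (3j)²=16/17017 [(4 6 6; 2 1 -3)], sign=+1
B: triangle coeff Δ(4,6,6) = 1/15315300; Σ_t [0,3]: t=0:+1/103680 t=1:−1/34560 t=2:+1/120960 t=3:−1/5806080 = -13/1161216; (3j)²=65/5236 [(4 6 6; 1 -3 2)], sign=-1
I_A²/I_B² = (16/17017)/(65/5236) = 64/845

64/845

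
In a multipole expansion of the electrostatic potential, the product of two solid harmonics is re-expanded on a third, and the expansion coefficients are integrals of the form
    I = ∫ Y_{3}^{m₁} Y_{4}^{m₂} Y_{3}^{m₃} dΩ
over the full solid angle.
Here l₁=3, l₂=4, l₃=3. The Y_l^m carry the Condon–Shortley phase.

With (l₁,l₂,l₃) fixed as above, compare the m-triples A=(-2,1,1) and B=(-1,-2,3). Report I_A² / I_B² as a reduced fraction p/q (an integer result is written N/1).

l's match ⇒ only the (l;m) 3-j factors differ between A and B.
A: triangle coeff Δ(3,4,3) = 1/34650; Σ_t [3,4]: t=3:−1/48 t=4:+1/144 = -1/72; (3j)²=16/693 [(3 4 3; -2 1 1)], sign=-1
B: triangle coeff Δ(3,4,3) = 1/34650; Σ_t [2,2]: t=2:+1/192 = 1/192; (3j)²=3/77 [(3 4 3; -1 -2 3)], sign=+1
I_A²/I_B² = (16/693)/(3/77) = 16/27

16/27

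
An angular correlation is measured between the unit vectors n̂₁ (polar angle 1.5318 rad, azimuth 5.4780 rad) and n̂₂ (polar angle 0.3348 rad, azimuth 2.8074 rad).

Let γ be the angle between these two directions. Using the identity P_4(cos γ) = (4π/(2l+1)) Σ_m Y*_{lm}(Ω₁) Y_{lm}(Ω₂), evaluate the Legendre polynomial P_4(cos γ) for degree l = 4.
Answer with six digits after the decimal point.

Addition theorem: P_4(cos γ) = (4π/9) Σ_m Y*_{lm}(Ω₁) Y_{lm}(Ω₂), m = −4…4:
  [-4]  conj(Y_{4,-4})(Ω₁) = (-0.439807, 0.034883) ; Y_{4,-4}(Ω₂) = (0.001196, 0.005018) ; Δ = (-0.000701, -0.002165)
  [-3]  conj(Y_{4,-3})(Ω₁) = (-0.036409, -0.032324) ; Y_{4,-3}(Ω₂) = (-0.022568, -0.035348) ; Δ = (-0.000321, 0.002016)
  [-2]  conj(Y_{4,-2})(Ω₁) = (0.013074, 0.330202) ; Y_{4,-2}(Ω₂) = (0.148650, 0.117378) ; Δ = (-0.036815, 0.050619)
  [-1]  conj(Y_{4,-1})(Ω₁) = (-0.038179, 0.039720) ; Y_{4,-1}(Ω₂) = (-0.449956, -0.156232) ; Δ = (0.023384, -0.011908)
  [+0]  conj(Y_{4,0})(Ω₁) = (0.312542, -0.000000) ; Y_{4,0}(Ω₂) = (0.432597, 0.000000) ; Δ = (0.135204, 0.000000)
  [+1]  conj(Y_{4,1})(Ω₁) = (0.038179, 0.039720) ; Y_{4,1}(Ω₂) = (0.449956, -0.156232) ; Δ = (0.023384, 0.011908)
  [+2]  conj(Y_{4,2})(Ω₁) = (0.013074, -0.330202) ; Y_{4,2}(Ω₂) = (0.148650, -0.117378) ; Δ = (-0.036815, -0.050619)
  [+3]  conj(Y_{4,3})(Ω₁) = (0.036409, -0.032324) ; Y_{4,3}(Ω₂) = (0.022568, -0.035348) ; Δ = (-0.000321, -0.002016)
  [+4]  conj(Y_{4,4})(Ω₁) = (-0.439807, -0.034883) ; Y_{4,4}(Ω₂) = (0.001196, -0.005018) ; Δ = (-0.000701, 0.002165)
Total Σ_m = (0.106299, -0.000000). Multiply by 1.396263: (0.148421, -0.000000). P_4(cos γ) = 0.148421

0.148421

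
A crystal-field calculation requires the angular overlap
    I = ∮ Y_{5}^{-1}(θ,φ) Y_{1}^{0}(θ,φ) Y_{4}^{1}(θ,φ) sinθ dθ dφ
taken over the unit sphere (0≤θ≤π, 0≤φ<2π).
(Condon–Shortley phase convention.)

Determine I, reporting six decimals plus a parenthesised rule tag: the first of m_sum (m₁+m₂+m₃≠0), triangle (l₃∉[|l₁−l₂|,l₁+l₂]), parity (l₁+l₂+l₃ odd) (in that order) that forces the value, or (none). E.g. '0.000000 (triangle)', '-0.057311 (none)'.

-0.240571 (none)

m-sum 0 ✓  L=10 even ✓  4≤4≤6 ✓
Π(2lᵢ+1) = 11×3×9 = 297
triangle coeff Δ(5,1,4) = 1/495
Σ_t [1,1]: t=1:−1/576 = -1/576
(3j)²=5/99 [(5 1 4; 0 0 0)], sign=-1
Σ_t [1,1]: t=1:−1/720 = -1/720
(3j)²=8/165 [(5 1 4; -1 0 1)], sign=+1
⇒ 4πI² = 8/11
I = (-1)√(8/11/(4π)) = -0.24057125
No selection rule forces the value: the integral is nonzero (none).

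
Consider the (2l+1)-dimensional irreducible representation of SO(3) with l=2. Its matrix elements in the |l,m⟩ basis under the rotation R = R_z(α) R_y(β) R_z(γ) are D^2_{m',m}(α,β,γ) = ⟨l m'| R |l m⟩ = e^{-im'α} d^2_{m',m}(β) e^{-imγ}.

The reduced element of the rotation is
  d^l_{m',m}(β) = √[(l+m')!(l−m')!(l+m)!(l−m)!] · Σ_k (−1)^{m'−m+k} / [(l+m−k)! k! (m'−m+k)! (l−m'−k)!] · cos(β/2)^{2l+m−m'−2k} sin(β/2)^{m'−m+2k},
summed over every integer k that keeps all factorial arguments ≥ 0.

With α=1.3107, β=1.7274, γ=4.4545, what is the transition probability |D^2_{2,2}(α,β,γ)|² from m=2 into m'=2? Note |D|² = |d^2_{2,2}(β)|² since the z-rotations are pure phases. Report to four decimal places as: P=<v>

Split into d^2_{2,2}(β=1.7274) × two z-phases.
With c≡cos(β/2)=0.649629 and s≡sin(β/2)=0.760251, N=[24·1·24·1]^{1/2}=24.000000
k: max(0,(2)−(2))=0 … min(2+(2),2−(2))=0
  k=0: (−1)^0·24.0000/(24)·0.6496^4·0.7603^0 = +0.178099
d^2_{2,2}(1.7274) = +0.178099
|D^2_{2,2}|² = |d^2_{2,2}(β)|² = (+0.178099)² = 0.031719 (the z-rotation phases have unit modulus)

P=0.0317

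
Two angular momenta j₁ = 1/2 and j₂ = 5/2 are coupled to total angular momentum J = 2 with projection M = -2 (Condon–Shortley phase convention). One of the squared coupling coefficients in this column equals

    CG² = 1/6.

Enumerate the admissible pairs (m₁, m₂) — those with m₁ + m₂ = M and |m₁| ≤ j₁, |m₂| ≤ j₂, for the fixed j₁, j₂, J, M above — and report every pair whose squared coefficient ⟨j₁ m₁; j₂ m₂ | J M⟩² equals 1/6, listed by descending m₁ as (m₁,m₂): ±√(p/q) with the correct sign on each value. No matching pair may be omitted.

Admissible pairs with m₁+m₂ = M = -2: (-1/2,-3/2), (1/2,-5/2)
  (m₁,m₂)=(1/2,-5/2): CG² = 5/6, CG = +√(5/6)
  (m₁,m₂)=(-1/2,-3/2): CG² = 1/6, CG = −√(1/6)   ← matches the target
Pairs with CG² = 1/6: (-1/2,-3/2): −√(1/6)

(-1/2,-3/2): −√(1/6)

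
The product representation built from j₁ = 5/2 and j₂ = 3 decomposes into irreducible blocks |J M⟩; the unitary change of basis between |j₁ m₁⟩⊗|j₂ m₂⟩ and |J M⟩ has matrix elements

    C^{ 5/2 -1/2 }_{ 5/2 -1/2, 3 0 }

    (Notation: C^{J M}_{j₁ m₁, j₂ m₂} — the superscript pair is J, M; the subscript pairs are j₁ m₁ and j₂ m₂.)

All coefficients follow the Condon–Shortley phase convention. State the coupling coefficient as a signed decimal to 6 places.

√[6·3!2!3!/9! · 2!3!3!3!2!3!] = √(216/35)
  +(−1)^1/∏(1,2,2,2,0,1)! = -1/8  (running -1/8)
  +(−1)^2/∏(2,1,1,1,1,2)! = 1/4  (running 1/8)
  +(−1)^3/∏(3,0,0,0,2,3)! = -1/72  (running 1/9)
⟨..|..⟩ = √(216/35)·(1/9) = +0.276026

+0.276026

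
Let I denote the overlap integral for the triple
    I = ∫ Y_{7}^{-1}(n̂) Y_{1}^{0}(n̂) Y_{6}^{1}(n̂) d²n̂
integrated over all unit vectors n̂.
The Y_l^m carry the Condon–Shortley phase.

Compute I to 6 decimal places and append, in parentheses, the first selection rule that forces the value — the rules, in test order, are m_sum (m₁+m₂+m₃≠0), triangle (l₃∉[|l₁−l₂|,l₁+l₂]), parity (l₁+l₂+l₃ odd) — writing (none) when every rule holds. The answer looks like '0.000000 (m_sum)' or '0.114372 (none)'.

-0.242415 (none)

Checks pass: Σm=0; 14 even; l₃=6∈[6,8].
(2·7+1)(2·1+1)(2·6+1) = 585
Δ: 2! 12! 0! / 15! → 1/1365
sum: t=1:−1/518400 = -1/518400
3j²(7 1 6; 0 0 0) = Δ·Π!·Σ² = 7/195  (sign -1)
sum: t=1:−1/604800 = -1/604800
3j²(7 1 6; -1 0 1) = Δ·Π!·Σ² = 16/455  (sign +1)
combine: 4πI² = 585·7/195·16/455 = 48/65
take √, sign -1: I = -0.24241473
No selection rule forces the value: the integral is nonzero (none).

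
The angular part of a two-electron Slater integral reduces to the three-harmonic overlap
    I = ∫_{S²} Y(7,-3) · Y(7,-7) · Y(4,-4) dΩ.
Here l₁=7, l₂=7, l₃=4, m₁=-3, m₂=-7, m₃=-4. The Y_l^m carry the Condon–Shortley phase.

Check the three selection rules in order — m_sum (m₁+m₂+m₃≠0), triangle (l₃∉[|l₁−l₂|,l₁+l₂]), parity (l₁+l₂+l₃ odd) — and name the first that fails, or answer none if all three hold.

Σmᵢ = -14  ✗
l₃∈[|l₁−l₂|,l₁+l₂]=[0,14], have l₃=4
Σlᵢ = 18 ⇒ even

m_sum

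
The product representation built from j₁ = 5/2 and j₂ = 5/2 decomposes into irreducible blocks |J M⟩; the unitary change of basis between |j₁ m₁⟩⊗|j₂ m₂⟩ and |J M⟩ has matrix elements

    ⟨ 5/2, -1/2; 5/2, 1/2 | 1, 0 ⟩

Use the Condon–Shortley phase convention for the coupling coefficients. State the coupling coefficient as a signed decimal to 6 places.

j₁+j₂−J=4  J+j₁−j₂=1  J−j₁+j₂=1  j₁+j₂+J+1=7
(j₁±m₁, j₂±m₂, J±M) = (2,3,3,2,1,1)
P² = 72/35
sum k=2..3:
  [2] +1/4 = 1/4
  [3] −1/6 = -1/6
S = 1/12
C² = P²·S² = 1/70 ; C = +0.119523

+√(1/70) = +0.119523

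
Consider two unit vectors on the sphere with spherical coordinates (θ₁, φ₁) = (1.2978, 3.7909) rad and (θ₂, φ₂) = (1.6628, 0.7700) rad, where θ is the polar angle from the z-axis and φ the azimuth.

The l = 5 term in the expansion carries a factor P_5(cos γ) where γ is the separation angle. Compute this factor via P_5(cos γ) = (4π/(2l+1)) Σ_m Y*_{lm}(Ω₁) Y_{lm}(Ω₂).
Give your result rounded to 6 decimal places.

Addition theorem: P_5(cos γ) = (4π/11) Σ_m Y*_{lm}(Ω₁) Y_{lm}(Ω₂), m = −5…5:
  [-5]  conj(Y_{5,-5})(Ω₁) = +0.382211+0.040259i ; Y_{5,-5}(Ω₂) = -0.345071+0.295644i ; Δ = -0.143792+0.099106i
  [-4]  conj(Y_{5,-4})(Ω₁) = -0.291095+0.176222i ; Y_{5,-4}(Ω₂) = +0.132327+0.008161i ; Δ = -0.039958+0.020943i
  [-3]  conj(Y_{5,-3})(Ω₁) = -0.039332+0.099303i ; Y_{5,-3}(Ω₂) = +0.212636+0.233248i ; Δ = -0.031526+0.011941i
  [-2]  conj(Y_{5,-2})(Ω₁) = -0.089069-0.319121i ; Y_{5,-2}(Ω₂) = +0.004634-0.150410i ; Δ = -0.048412+0.011918i
  [-1]  conj(Y_{5,-1})(Ω₁) = -0.022910-0.017391i ; Y_{5,-1}(Ω₂) = +0.202247-0.196113i ; Δ = -0.008044+0.000976i
  [+0]  conj(Y_{5,0})(Ω₁) = +0.323024-0.000000i ; Y_{5,0}(Ω₂) = -0.154870+0.000000i ; Δ = -0.050027+0.000000i
  [+1]  conj(Y_{5,1})(Ω₁) = +0.022910-0.017391i ; Y_{5,1}(Ω₂) = -0.202247-0.196113i ; Δ = -0.008044-0.000976i
  [+2]  conj(Y_{5,2})(Ω₁) = -0.089069+0.319121i ; Y_{5,2}(Ω₂) = +0.004634+0.150410i ; Δ = -0.048412-0.011918i
  [+3]  conj(Y_{5,3})(Ω₁) = +0.039332+0.099303i ; Y_{5,3}(Ω₂) = -0.212636+0.233248i ; Δ = -0.031526-0.011941i
  [+4]  conj(Y_{5,4})(Ω₁) = -0.291095-0.176222i ; Y_{5,4}(Ω₂) = +0.132327-0.008161i ; Δ = -0.039958-0.020943i
  [+5]  conj(Y_{5,5})(Ω₁) = -0.382211+0.040259i ; Y_{5,5}(Ω₂) = +0.345071+0.295644i ; Δ = -0.143792-0.099106i
Total Σ_m = -0.593490+0.000000i. Multiply by 1.142397: -0.678001+0.000000i. P_5(cos γ) = -0.678001

-0.678001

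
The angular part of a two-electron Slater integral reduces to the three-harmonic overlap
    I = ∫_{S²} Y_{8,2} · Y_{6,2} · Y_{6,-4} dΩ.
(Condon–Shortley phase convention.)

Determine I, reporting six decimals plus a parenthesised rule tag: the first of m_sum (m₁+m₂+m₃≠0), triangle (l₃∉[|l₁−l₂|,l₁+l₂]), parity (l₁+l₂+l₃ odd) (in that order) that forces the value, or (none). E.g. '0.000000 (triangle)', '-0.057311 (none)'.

Checks pass: Σm=0; 20 even; l₃=6∈[2,14].
(2·8+1)(2·6+1)(2·6+1) = 2873
Δ: 8! 8! 4! / 21! → 1/1309458150
sum: t=2:+1/49766400 t=3:−1/3110400 t=4:+1/1327104 t=5:−1/3110400 t=6:+1/49766400 = 1/6635520
3j²(8 6 6; 0 0 0) = Δ·Π!·Σ² = 350/46189  (sign +1)
sum: t=4:+1/19906560 t=5:−1/21772800 t=6:+1/232243200 = 1/116121600
3j²(8 6 6; 2 2 -4) = Δ·Π!·Σ² = 48/46189  (sign +1)
combine: 4πI² = 2873·350/46189·48/46189 = 16800/742577
take √, sign +1: I = 0.04243058
No selection rule forces the value: the integral is nonzero (none).

0.042431 (none)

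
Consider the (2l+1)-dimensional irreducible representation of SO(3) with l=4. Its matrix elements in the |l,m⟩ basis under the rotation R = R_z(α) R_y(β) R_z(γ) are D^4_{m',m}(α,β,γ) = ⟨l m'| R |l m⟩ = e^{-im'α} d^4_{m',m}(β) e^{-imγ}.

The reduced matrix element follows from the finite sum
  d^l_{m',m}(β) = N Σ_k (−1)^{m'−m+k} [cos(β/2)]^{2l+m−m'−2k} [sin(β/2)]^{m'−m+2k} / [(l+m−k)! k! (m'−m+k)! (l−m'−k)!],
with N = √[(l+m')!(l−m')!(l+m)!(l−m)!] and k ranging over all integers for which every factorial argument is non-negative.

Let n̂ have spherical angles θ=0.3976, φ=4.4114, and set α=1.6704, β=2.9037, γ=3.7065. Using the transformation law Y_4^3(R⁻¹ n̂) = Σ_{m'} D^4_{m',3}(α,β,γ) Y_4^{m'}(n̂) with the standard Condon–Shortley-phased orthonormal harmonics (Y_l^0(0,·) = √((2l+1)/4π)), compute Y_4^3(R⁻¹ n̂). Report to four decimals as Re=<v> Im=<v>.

Re=-0.0060 Im=-0.0075

Need the full column D^4_{m',3} for m'=−4..4 at α=1.6704, β=2.9037, γ=3.7065.
cos(β/2)=0.118666, sin(β/2)=0.992934
d^4_{-4,3}: single k=7 term ⇒ +0.319385;  D = -0.086571+0.307429i
d^4_{-3,3}: k∈[6..7] ⇒ +0.094466 -0.944852 = -0.850386;  D = -0.837415-0.147963i
d^4_{-2,3}: k∈[5..6] ⇒ +0.018104 -0.422507 = -0.404403;  D = -0.030415+0.403258i
d^4_{-1,3}: k∈[4..5] ⇒ +0.002550 -0.107114 = -0.104564;  D = +0.104533-0.002543i
d^4_{0,3}: k∈[3..4] ⇒ +0.000273 -0.019083 = -0.018810;  D = -0.002325-0.018666i
d^4_{1,3}: k∈[2..3] ⇒ +0.000022 -0.002550 = -0.002528;  D = -0.002465+0.000560i
d^4_{2,3}: k∈[1..2] ⇒ +0.000001 -0.000259 = -0.000257;  D = +0.000082+0.000244i
d^4_{3,3}: k∈[0..1] ⇒ +0.000000 -0.000019 = -0.000019;  D = +0.000018-0.000008i
d^4_{4,3}: single k=0 term ⇒ -0.000001;  D = -0.000000-0.000001i
Y_4^{m'}(θ=0.3976,φ=4.4114) and Σ D·Y over m':
  (-0.0866+0.3074i)·(+0.0036+0.0093i)  (-0.8374-0.1480i)·(+0.0526-0.0415i)  (-0.0304+0.4033i)·(-0.2046-0.1406i)  (+0.1045-0.0025i)·(-0.1477+0.4759i)  (-0.0023-0.0187i)·(+0.2951+0.0000i)  (-0.0025+0.0006i)·(+0.1477+0.4759i)  (+0.0001+0.0002i)·(-0.2046+0.1406i)  (+0.0000-0.0000i)·(-0.0526-0.0415i)  (-0.0000-0.0000i)·(+0.0036-0.0093i)
Y_4^3(R⁻¹ n̂) = -0.006032-0.007508i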